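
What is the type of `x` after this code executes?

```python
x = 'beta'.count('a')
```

str.count() returns int

int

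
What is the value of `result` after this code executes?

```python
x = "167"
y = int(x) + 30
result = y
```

x = '167'; y = 197; result = 197

197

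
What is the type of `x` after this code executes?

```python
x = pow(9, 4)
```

pow(int, int) returns int

int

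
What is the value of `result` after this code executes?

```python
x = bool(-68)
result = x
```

x = True; result = True

True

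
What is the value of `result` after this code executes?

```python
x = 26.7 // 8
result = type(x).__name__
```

x is float; result = 'float'

'float'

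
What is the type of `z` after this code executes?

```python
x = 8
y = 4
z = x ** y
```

positive int ** positive int = int

int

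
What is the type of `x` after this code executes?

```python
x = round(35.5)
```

round() with no decimal places returns int

int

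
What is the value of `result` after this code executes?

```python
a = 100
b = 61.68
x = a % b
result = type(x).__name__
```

a is int; b is float; x is float; result = 'float'

'float'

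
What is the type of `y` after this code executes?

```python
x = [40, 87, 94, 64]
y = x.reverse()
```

list.reverse() returns None

NoneType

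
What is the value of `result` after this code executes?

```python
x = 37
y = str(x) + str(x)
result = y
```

x = 37; y = '3737'; result = '3737'

'3737'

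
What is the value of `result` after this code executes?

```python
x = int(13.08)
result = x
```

x = 13; result = 13

13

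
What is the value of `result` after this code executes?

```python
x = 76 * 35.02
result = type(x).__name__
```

x is float; result = 'float'

'float'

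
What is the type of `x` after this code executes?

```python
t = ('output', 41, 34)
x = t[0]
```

Index 0 of tuple is a str literal

str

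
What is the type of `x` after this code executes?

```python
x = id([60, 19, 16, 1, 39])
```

id() returns int

int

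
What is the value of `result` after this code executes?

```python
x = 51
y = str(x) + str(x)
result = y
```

x = 51; y = '5151'; result = '5151'

'5151'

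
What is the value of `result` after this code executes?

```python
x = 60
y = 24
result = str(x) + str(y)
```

x = 60; y = 24; result = '6024'

'6024'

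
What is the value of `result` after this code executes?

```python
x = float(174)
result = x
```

x = 174.0; result = 174.0

174.0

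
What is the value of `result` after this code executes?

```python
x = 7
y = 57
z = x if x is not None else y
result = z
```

x = 7; y = 57; z = 7; result = 7

7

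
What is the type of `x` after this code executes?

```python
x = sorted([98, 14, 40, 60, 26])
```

sorted() always returns list

list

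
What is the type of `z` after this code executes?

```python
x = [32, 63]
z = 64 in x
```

'in' operator returns bool

bool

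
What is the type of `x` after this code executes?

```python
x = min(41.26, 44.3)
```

min() of floats returns float

float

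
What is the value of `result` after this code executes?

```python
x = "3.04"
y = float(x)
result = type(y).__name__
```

x is str; y is float; result = 'float'

'float'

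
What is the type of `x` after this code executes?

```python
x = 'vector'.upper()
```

str.upper() returns str

str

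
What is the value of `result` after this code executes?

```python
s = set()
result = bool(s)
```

s = set(); result = False

False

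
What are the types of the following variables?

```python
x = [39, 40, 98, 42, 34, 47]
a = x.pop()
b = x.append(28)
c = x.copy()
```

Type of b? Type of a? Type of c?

append() returns None; pop() returns element; copy() returns list

NoneType, int, list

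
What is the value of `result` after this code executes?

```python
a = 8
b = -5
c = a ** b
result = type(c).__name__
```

a is int; b is int; c is float; result = 'float'

'float'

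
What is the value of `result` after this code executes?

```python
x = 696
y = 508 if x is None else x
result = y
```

x = 696; y = 696; result = 696

696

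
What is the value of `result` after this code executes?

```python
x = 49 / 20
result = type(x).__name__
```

x is float; result = 'float'

'float'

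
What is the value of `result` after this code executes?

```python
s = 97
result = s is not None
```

s = 97; result = True

True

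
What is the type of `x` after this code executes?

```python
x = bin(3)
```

bin() returns str representation

str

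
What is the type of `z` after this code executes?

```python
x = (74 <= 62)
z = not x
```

'not' returns bool

bool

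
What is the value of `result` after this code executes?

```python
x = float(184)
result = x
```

x = 184.0; result = 184.0

184.0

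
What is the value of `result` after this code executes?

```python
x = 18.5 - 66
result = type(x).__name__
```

x is float; result = 'float'

'float'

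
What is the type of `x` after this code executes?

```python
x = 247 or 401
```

'or' returns first truthy value (int)

int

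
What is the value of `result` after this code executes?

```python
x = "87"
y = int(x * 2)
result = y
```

x = '87'; y = 8787; result = 8787

8787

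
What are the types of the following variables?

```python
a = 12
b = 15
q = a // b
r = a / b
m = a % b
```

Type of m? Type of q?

% of ints returns int; // returns int

int, int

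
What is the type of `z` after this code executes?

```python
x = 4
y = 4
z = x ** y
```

positive int ** positive int = int

int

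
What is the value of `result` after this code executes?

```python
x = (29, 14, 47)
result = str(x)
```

x = (29, 14, 47); result = '(29, 14, 47)'

'(29, 14, 47)'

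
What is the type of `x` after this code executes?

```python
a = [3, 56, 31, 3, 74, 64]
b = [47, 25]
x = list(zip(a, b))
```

list(zip()) returns a list of tuples

list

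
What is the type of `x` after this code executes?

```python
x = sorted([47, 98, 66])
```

sorted() always returns list

list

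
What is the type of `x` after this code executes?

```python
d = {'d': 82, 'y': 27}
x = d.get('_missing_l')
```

dict.get() returns None when key not found

NoneType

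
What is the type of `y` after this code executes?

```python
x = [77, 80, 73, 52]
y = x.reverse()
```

list.reverse() returns None

NoneType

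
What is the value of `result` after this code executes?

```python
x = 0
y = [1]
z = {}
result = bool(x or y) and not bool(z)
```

x = 0; y = [1]; z = {}; result = True

True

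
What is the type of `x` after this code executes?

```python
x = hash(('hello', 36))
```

hash() returns int

int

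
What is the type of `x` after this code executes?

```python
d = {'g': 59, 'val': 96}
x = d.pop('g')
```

dict.pop() returns the value

int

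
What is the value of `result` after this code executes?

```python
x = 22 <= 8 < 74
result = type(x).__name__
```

x is bool; result = 'bool'

'bool'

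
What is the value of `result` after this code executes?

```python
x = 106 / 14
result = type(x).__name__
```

x is float; result = 'float'

'float'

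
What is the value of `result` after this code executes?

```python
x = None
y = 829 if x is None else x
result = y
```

x = None; y = 829; result = 829

829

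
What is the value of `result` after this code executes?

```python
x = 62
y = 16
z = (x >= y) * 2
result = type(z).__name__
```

x is int; y is int; z is int; result = 'int'

'int'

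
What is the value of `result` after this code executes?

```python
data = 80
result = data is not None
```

data = 80; result = True

True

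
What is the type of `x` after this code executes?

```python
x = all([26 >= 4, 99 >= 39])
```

all() returns bool

bool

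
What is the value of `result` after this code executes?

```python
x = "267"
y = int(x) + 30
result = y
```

x = '267'; y = 297; result = 297

297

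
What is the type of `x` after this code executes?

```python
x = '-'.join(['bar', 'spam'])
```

str.join() returns str

str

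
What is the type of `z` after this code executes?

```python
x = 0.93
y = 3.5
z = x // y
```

float // float = float

float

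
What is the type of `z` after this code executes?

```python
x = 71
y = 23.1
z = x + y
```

int + float = float

float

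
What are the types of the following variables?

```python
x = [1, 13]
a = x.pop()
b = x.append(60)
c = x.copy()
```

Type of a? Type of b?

pop() returns element; append() returns None

int, NoneType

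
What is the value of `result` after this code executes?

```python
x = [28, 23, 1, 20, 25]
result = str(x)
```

x = [28, 23, 1, 20, 25]; result = '[28, 23, 1, 20, 25]'

'[28, 23, 1, 20, 25]'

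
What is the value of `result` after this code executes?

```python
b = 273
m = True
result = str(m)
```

b = 273; m = True; result = 'True'

'True'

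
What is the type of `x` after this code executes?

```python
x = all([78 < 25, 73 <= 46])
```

all() returns bool

bool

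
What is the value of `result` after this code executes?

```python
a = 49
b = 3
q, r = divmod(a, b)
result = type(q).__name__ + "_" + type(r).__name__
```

a is int; b is int; q is int; r is int; result = 'int_int'

'int_int'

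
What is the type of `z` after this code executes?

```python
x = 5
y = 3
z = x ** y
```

positive int ** positive int = int

int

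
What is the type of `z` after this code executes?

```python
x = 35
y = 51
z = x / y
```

int / int = float

float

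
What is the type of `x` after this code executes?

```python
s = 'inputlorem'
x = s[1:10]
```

Slicing a str returns str

str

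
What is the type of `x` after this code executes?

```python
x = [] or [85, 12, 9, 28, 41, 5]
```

'or' returns first truthy value (list)

list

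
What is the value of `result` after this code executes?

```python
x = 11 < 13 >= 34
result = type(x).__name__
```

x is bool; result = 'bool'

'bool'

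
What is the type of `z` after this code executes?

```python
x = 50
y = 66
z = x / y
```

int / int = float

float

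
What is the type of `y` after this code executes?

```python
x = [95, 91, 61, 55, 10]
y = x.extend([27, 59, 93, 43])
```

list.extend() returns None

NoneType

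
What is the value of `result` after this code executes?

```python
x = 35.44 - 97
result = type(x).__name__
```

x is float; result = 'float'

'float'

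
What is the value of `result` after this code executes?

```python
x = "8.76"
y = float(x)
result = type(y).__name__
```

x is str; y is float; result = 'float'

'float'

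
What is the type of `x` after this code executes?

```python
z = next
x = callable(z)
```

callable() returns bool

bool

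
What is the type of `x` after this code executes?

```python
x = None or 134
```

'or' with None returns the other truthy value

int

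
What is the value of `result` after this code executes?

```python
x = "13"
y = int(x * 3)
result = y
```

x = '13'; y = 131313; result = 131313

131313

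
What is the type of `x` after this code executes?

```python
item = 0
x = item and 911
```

'and' returns first falsy value (0 is int)

int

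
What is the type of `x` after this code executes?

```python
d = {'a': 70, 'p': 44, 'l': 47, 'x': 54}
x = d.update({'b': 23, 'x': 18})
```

dict.update() returns None

NoneType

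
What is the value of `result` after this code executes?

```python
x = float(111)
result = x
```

x = 111.0; result = 111.0

111.0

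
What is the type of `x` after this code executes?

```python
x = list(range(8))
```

list(range()) returns list

list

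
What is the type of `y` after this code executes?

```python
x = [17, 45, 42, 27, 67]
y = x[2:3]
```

Slicing a list returns a list

list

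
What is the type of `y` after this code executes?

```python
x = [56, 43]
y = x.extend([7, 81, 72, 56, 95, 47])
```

list.extend() returns None

NoneType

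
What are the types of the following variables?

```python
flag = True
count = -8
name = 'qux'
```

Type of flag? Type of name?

flag is assigned the constant True, which has type bool; name is assigned a quoted string literal, so it is a str

bool, str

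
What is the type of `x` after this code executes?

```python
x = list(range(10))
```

list(range()) returns list

list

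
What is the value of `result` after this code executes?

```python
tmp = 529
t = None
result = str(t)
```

tmp = 529; t = None; result = 'None'

'None'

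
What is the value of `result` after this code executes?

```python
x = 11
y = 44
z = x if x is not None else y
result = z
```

x = 11; y = 44; z = 11; result = 11

11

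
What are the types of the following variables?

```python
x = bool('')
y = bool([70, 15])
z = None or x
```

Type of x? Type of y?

bool() returns bool; bool() returns bool

bool, bool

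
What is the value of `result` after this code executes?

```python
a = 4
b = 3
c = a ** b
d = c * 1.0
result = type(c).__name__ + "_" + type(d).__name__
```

a is int; b is int; c is int; d is float; result = 'int_float'

'int_float'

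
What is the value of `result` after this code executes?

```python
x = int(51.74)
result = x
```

x = 51; result = 51

51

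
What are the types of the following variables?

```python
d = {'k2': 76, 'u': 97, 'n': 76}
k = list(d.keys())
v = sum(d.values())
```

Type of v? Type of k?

sum of ints is int; list() converts to list

int, list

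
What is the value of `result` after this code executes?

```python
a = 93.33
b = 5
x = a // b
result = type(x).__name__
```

a is float; b is int; x is float; result = 'float'

'float'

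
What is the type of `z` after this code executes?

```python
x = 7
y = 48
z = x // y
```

int // int = int

int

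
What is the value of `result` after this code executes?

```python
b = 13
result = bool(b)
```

b = 13; result = True

True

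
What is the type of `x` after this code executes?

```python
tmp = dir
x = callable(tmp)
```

callable() returns bool

bool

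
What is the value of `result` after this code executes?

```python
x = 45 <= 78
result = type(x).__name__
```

x is bool; result = 'bool'

'bool'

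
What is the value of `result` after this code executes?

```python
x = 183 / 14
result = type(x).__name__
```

x is float; result = 'float'

'float'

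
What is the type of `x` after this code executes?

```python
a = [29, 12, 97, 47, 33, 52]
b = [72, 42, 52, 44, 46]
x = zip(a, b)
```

zip() returns a zip object

zip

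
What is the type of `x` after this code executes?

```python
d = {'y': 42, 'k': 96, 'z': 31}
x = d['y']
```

Accessing dict[str, int] with str key returns int

int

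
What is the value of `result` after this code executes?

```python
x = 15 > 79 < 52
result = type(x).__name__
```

x is bool; result = 'bool'

'bool'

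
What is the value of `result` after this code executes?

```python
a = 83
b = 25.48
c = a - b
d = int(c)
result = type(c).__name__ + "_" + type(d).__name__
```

a is int; b is float; c is float; d is int; result = 'float_int'

'float_int'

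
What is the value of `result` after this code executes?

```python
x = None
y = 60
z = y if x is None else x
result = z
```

x = None; y = 60; z = 60; result = 60

60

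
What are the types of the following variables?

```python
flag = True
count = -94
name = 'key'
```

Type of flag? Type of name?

flag is assigned the constant True, which has type bool; name is assigned a quoted string literal, so it is a str

bool, str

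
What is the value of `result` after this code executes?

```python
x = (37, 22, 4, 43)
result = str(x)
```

x = (37, 22, 4, 43); result = '(37, 22, 4, 43)'

'(37, 22, 4, 43)'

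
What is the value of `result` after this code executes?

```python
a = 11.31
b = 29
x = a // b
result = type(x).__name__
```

a is float; b is int; x is float; result = 'float'

'float'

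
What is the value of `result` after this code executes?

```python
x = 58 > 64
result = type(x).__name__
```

x is bool; result = 'bool'

'bool'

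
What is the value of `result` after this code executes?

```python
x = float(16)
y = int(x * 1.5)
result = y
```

x = 16.0; y = 24; result = 24

24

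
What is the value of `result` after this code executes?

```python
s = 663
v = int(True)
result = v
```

s = 663; v = 1; result = 1

1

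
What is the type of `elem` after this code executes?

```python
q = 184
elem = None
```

None has type NoneType

NoneType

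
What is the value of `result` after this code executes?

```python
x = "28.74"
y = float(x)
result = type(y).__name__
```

x is str; y is float; result = 'float'

'float'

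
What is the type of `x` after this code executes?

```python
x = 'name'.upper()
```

str.upper() returns str

str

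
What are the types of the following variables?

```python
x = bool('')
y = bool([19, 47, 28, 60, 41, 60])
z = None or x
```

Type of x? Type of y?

bool() returns bool; bool() returns bool

bool, bool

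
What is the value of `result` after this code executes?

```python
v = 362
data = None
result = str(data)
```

v = 362; data = None; result = 'None'

'None'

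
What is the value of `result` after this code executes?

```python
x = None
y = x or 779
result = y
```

x = None; y = 779; result = 779

779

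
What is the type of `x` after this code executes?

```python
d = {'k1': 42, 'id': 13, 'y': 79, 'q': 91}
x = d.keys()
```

.keys() returns dict_keys view

dict_keys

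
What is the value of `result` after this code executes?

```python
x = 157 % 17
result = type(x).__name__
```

x is int; result = 'int'

'int'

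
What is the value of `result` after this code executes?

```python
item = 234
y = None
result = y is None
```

item = 234; y = None; result = True

True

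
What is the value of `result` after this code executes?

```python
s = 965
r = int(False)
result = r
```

s = 965; r = 0; result = 0

0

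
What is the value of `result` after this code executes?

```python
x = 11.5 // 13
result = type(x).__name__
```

x is float; result = 'float'

'float'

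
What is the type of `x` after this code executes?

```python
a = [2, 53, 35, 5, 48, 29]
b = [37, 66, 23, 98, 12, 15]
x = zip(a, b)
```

zip() returns a zip object

zip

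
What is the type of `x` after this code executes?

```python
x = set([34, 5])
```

set() constructor returns set

set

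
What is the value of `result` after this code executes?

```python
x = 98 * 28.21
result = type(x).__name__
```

x is float; result = 'float'

'float'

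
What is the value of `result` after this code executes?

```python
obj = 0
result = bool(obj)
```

obj = 0; result = False

False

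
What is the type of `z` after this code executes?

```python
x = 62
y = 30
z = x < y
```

Comparison returns bool

bool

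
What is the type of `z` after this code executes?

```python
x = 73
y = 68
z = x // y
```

int // int = int

int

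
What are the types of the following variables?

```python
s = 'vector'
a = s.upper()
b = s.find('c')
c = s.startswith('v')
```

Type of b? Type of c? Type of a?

find() returns int; startswith() returns bool; upper() returns str

int, bool, str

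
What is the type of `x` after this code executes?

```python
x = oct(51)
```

oct() returns str representation

str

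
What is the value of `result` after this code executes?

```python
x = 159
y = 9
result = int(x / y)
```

x = 159; y = 9; result = 17

17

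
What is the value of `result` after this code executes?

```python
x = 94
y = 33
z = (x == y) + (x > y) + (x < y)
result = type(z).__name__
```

x is int; y is int; z is int; result = 'int'

'int'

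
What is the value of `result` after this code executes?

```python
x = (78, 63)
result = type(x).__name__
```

x is tuple; result = 'tuple'

'tuple'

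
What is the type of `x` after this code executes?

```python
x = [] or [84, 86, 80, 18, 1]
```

'or' returns first truthy value (list)

list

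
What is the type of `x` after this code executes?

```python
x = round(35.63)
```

round() with no decimal places returns int

int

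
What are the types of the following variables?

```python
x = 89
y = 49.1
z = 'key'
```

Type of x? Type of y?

x is assigned a bare integer (no decimal point), so it is an int; y is assigned a number with a decimal point, so it is a float

int, float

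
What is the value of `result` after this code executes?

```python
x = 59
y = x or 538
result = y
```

x = 59; y = 59; result = 59

59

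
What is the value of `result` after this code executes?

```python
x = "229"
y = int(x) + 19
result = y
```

x = '229'; y = 248; result = 248

248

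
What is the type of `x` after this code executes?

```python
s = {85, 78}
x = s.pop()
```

Popping from set[int] returns int

int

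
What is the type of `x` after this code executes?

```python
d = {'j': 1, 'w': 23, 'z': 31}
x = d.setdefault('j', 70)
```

dict.setdefault() returns the (existing or default) value

int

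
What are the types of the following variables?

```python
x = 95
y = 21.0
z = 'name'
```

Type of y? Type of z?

y is assigned a number with a decimal point, so it is a float; z is assigned a quoted string literal, so it is a str

float, str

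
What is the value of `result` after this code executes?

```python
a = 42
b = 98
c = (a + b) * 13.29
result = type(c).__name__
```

a is int; b is int; c is float; result = 'float'

'float'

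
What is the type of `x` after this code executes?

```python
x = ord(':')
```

ord() returns int (code point)

int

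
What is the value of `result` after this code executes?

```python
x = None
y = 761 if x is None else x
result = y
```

x = None; y = 761; result = 761

761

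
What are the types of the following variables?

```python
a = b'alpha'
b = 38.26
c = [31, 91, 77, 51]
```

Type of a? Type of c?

a is assigned a bytes literal (b'...' prefix); c is assigned a list literal (square brackets)

bytes, list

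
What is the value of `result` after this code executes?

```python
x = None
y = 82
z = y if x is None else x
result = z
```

x = None; y = 82; z = 82; result = 82

82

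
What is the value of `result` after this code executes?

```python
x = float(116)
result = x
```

x = 116.0; result = 116.0

116.0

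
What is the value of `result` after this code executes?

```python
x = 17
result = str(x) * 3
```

x = 17; result = '171717'

'171717'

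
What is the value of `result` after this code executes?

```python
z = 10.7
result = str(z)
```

z = 10.7; result = '10.7'

'10.7'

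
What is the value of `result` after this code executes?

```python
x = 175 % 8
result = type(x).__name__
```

x is int; result = 'int'

'int'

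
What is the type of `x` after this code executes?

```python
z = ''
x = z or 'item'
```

'or' returns first truthy value (str)

str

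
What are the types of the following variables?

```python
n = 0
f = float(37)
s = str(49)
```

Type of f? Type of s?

f is assigned the result of calling float(), which returns a float; s is assigned the result of calling str(), which returns a str

float, str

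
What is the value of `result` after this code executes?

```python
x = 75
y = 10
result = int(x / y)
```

x = 75; y = 10; result = 7

7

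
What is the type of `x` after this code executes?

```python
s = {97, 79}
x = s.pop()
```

Popping from set[int] returns int

int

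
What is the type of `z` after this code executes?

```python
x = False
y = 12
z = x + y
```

bool + int = int (bool is subclass of int)

int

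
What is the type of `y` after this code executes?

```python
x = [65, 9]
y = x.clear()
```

list.clear() returns None

NoneType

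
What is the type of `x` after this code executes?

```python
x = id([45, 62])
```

id() returns int

int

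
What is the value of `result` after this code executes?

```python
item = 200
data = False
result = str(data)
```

item = 200; data = False; result = 'False'

'False'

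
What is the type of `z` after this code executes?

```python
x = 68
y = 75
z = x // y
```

int // int = int

int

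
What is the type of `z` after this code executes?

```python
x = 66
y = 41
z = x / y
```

int / int = float

float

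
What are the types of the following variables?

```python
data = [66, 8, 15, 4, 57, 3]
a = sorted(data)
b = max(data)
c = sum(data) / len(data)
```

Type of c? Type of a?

int / int = float; sorted() returns list

float, list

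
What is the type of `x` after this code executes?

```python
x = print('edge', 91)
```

print() returns None

NoneType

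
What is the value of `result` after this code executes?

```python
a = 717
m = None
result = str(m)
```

a = 717; m = None; result = 'None'

'None'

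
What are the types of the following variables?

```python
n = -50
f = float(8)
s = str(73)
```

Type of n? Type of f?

n is assigned a bare integer (no decimal point), so it is an int; f is assigned the result of calling float(), which returns a float

int, float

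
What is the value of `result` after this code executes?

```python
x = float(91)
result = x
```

x = 91.0; result = 91.0

91.0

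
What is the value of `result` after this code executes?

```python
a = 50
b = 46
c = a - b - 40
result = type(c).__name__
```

a is int; b is int; c is int; result = 'int'

'int'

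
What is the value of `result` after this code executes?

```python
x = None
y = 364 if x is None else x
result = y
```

x = None; y = 364; result = 364

364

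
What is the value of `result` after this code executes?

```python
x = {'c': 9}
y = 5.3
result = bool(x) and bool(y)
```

x = {'c': 9}; y = 5.3; result = True

True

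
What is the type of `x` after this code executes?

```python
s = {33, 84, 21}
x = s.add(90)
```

set.add() returns None (mutates in place)

NoneType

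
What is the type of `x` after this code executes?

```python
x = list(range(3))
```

list(range()) returns list

list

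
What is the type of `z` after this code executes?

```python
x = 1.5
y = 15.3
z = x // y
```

float // float = float

float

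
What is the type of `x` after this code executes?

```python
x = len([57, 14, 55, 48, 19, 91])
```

len() always returns int

int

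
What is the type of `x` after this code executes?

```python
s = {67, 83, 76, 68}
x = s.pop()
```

Popping from set[int] returns int

int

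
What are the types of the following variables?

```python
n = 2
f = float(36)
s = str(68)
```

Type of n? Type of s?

n is assigned a bare integer (no decimal point), so it is an int; s is assigned the result of calling str(), which returns a str

int, str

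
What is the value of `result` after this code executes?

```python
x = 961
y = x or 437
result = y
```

x = 961; y = 961; result = 961

961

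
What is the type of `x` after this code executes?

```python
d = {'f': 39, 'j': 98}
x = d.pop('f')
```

dict.pop() returns the value

int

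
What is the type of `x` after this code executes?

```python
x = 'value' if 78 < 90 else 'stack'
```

Both branches of conditional are str

str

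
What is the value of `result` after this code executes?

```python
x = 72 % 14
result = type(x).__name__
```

x is int; result = 'int'

'int'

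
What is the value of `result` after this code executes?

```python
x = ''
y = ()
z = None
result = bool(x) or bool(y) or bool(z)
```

x = ''; y = (); z = None; result = False

False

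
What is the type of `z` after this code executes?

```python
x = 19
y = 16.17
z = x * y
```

int * float = float

float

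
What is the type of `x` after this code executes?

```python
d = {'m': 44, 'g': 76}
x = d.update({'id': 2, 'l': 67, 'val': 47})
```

dict.update() returns None

NoneType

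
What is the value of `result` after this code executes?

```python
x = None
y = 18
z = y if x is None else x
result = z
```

x = None; y = 18; z = 18; result = 18

18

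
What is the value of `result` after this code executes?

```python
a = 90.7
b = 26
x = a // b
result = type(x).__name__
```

a is float; b is int; x is float; result = 'float'

'float'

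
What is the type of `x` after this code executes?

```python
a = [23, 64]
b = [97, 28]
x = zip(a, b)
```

zip() returns a zip object

zip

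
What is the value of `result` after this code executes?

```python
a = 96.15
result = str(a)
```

a = 96.15; result = '96.15'

'96.15'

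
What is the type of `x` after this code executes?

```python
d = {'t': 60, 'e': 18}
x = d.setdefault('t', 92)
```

dict.setdefault() returns the (existing or default) value

int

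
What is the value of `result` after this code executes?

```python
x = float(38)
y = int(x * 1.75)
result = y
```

x = 38.0; y = 66; result = 66

66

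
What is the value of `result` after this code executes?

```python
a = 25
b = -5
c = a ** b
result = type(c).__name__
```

a is int; b is int; c is float; result = 'float'

'float'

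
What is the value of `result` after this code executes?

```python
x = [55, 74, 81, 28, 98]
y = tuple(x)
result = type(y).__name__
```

x is list; y is tuple; result = 'tuple'

'tuple'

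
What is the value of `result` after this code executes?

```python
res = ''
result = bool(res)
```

res = ''; result = False

False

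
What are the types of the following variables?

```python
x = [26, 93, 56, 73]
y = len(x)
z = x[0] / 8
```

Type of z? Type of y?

int / int = float; len() returns int

float, int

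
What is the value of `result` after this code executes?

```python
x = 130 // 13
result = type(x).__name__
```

x is int; result = 'int'

'int'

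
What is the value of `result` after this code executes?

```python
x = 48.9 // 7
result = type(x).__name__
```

x is float; result = 'float'

'float'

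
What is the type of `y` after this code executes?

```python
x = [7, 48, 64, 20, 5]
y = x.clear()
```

list.clear() returns None

NoneType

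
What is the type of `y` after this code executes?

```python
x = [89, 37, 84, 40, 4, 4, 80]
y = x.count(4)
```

list.count() returns int

int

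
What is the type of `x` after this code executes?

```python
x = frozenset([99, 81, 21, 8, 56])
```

frozenset() returns frozenset

frozenset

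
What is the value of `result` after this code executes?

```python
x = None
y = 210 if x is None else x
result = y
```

x = None; y = 210; result = 210

210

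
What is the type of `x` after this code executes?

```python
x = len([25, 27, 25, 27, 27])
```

len() always returns int

int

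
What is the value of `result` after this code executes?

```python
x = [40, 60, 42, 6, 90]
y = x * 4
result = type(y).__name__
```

x is list; y is list; result = 'list'

'list'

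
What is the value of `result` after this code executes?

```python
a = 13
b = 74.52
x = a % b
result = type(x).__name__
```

a is int; b is float; x is float; result = 'float'

'float'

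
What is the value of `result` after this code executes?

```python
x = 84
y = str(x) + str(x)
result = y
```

x = 84; y = '8484'; result = '8484'

'8484'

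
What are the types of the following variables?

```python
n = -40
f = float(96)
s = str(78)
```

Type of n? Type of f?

n is assigned a bare integer (no decimal point), so it is an int; f is assigned the result of calling float(), which returns a float

int, float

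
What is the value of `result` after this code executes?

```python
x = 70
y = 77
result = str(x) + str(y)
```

x = 70; y = 77; result = '7077'

'7077'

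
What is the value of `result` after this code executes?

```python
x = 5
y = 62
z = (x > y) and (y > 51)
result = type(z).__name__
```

x is int; y is int; z is bool; result = 'bool'

'bool'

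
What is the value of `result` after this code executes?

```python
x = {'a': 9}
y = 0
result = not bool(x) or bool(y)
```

x = {'a': 9}; y = 0; result = False

False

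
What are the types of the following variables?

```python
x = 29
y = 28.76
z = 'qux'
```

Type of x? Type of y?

x is assigned a bare integer (no decimal point), so it is an int; y is assigned a number with a decimal point, so it is a float

int, float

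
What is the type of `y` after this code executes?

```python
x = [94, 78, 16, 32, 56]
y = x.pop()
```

list.pop() returns the popped element

int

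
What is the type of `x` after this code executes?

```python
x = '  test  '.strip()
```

str.strip() returns str

str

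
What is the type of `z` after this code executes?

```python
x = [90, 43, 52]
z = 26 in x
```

'in' operator returns bool

bool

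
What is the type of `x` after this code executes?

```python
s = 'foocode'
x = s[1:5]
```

Slicing a str returns str

str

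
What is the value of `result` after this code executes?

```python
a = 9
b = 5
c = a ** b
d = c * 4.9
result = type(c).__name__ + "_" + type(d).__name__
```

a is int; b is int; c is int; d is float; result = 'int_float'

'int_float'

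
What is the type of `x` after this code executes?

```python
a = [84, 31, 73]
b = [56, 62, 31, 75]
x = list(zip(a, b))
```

list(zip()) returns a list of tuples

list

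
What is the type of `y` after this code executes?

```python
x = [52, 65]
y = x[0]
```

Indexing list[int] returns int

int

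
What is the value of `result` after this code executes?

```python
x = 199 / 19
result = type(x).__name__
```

x is float; result = 'float'

'float'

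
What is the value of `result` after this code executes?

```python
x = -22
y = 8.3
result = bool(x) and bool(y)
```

x = -22; y = 8.3; result = True

True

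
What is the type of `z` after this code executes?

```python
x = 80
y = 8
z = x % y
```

int % int = int

int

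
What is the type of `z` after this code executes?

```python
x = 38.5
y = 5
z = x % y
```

float % int = float

float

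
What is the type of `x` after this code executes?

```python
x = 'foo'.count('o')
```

str.count() returns int

int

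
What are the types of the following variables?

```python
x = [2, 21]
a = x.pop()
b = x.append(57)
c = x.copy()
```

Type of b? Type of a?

append() returns None; pop() returns element

NoneType, int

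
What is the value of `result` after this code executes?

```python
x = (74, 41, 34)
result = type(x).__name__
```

x is tuple; result = 'tuple'

'tuple'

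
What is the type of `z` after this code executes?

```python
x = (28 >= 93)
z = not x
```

'not' returns bool

bool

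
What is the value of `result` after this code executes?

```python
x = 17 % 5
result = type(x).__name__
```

x is int; result = 'int'

'int'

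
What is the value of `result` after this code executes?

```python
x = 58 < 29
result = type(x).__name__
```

x is bool; result = 'bool'

'bool'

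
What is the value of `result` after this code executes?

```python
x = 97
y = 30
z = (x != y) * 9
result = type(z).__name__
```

x is int; y is int; z is int; result = 'int'

'int'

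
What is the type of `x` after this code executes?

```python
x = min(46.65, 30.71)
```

min() of floats returns float

float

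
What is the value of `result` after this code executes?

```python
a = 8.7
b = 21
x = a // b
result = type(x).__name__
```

a is float; b is int; x is float; result = 'float'

'float'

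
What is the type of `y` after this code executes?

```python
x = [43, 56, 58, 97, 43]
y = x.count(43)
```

list.count() returns int

int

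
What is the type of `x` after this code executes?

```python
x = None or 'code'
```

'or' with None returns the other truthy value (str)

str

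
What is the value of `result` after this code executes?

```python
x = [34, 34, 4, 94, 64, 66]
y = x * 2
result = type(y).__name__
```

x is list; y is list; result = 'list'

'list'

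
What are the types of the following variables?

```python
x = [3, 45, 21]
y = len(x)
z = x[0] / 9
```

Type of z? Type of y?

int / int = float; len() returns int

float, int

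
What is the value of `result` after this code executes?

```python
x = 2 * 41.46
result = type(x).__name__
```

x is float; result = 'float'

'float'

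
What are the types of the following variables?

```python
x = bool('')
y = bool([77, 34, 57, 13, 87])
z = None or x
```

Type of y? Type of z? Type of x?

bool() returns bool; None or bool returns the bool; bool() returns bool

bool, bool, bool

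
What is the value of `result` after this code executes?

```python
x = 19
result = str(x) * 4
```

x = 19; result = '19191919'

'19191919'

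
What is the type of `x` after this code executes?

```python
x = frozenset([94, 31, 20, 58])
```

frozenset() returns frozenset

frozenset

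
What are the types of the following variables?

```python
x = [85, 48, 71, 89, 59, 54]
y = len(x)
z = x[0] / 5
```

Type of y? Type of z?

len() returns int; int / int = float

int, float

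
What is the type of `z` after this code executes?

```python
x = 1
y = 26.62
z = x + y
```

int + float = float

float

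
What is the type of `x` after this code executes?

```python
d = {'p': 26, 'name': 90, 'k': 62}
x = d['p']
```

Accessing dict[str, int] with str key returns int

int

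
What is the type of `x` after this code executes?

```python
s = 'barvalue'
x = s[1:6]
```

Slicing a str returns str

str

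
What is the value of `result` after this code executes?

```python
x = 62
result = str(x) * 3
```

x = 62; result = '626262'

'626262'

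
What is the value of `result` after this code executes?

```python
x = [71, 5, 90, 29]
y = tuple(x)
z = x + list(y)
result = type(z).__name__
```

x is list; y is tuple; z is list; result = 'list'

'list'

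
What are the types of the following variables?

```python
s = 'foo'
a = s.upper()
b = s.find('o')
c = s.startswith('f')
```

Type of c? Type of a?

startswith() returns bool; upper() returns str

bool, str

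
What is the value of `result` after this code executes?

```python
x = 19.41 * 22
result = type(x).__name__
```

x is float; result = 'float'

'float'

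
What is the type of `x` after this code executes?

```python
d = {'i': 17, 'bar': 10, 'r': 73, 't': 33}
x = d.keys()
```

.keys() returns dict_keys view

dict_keys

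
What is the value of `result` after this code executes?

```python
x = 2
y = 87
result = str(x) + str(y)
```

x = 2; y = 87; result = '287'

'287'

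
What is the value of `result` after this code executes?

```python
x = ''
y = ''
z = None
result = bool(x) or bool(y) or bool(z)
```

x = ''; y = ''; z = None; result = False

False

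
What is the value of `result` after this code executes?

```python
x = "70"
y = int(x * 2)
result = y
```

x = '70'; y = 7070; result = 7070

7070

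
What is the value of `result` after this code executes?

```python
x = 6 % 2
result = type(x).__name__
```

x is int; result = 'int'

'int'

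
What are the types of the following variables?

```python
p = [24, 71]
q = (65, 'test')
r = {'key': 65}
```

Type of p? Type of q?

p is assigned a list literal (square brackets); q is assigned a tuple (parenthesized, comma-separated values)

list, tuple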